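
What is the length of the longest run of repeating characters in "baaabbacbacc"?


Input: "baaabbacbacc"
Scanning for longest run:
  Position 1 ('a'): new char, reset run to 1
  Position 2 ('a'): continues run of 'a', length=2
  Position 3 ('a'): continues run of 'a', length=3
  Position 4 ('b'): new char, reset run to 1
  Position 5 ('b'): continues run of 'b', length=2
  Position 6 ('a'): new char, reset run to 1
  Position 7 ('c'): new char, reset run to 1
  Position 8 ('b'): new char, reset run to 1
  Position 9 ('a'): new char, reset run to 1
  Position 10 ('c'): new char, reset run to 1
  Position 11 ('c'): continues run of 'c', length=2
Longest run: 'a' with length 3

3


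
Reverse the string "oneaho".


Input: oneaho
Reading characters right to left:
  Position 5: 'o'
  Position 4: 'h'
  Position 3: 'a'
  Position 2: 'e'
  Position 1: 'n'
  Position 0: 'o'
Reversed: ohaeno

ohaeno


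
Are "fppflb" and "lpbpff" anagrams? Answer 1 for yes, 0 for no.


Strings: "fppflb", "lpbpff"
Sorted first:  bfflpp
Sorted second: bfflpp
Sorted forms match => anagrams

1


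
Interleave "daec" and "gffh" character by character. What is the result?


Interleaving "daec" and "gffh":
  Position 0: 'd' from first, 'g' from second => "dg"
  Position 1: 'a' from first, 'f' from second => "af"
  Position 2: 'e' from first, 'f' from second => "ef"
  Position 3: 'c' from first, 'h' from second => "ch"
Result: dgafefch

dgafefch


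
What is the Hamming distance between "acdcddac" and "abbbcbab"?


Comparing "acdcddac" and "abbbcbab" position by position:
  Position 0: 'a' vs 'a' => same
  Position 1: 'c' vs 'b' => differ
  Position 2: 'd' vs 'b' => differ
  Position 3: 'c' vs 'b' => differ
  Position 4: 'd' vs 'c' => differ
  Position 5: 'd' vs 'b' => differ
  Position 6: 'a' vs 'a' => same
  Position 7: 'c' vs 'b' => differ
Total differences (Hamming distance): 6

6


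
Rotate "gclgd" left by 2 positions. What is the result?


Input: "gclgd", rotate left by 2
First 2 characters: "gc"
Remaining characters: "lgd"
Concatenate remaining + first: "lgd" + "gc" = "lgdgc"

lgdgc


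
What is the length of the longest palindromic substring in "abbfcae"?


Input: "abbfcae"
Checking substrings for palindromes:
  [1:3] "bb" (len 2) => palindrome
Longest palindromic substring: "bb" with length 2

2


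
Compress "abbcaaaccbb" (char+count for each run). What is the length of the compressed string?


Input: abbcaaaccbb
Runs:
  'a' x 1 => "a1"
  'b' x 2 => "b2"
  'c' x 1 => "c1"
  'a' x 3 => "a3"
  'c' x 2 => "c2"
  'b' x 2 => "b2"
Compressed: "a1b2c1a3c2b2"
Compressed length: 12

12


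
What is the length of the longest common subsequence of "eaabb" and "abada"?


LCS of "eaabb" and "abada"
DP table:
           a    b    a    d    a
      0    0    0    0    0    0
  e   0    0    0    0    0    0
  a   0    1    1    1    1    1
  a   0    1    1    2    2    2
  b   0    1    2    2    2    2
  b   0    1    2    2    2    2
LCS length = dp[5][5] = 2

2


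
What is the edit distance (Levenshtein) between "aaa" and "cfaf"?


Computing edit distance: "aaa" -> "cfaf"
DP table:
           c    f    a    f
      0    1    2    3    4
  a   1    1    2    2    3
  a   2    2    2    2    3
  a   3    3    3    2    3
Edit distance = dp[3][4] = 3

3


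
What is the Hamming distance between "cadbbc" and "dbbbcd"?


Comparing "cadbbc" and "dbbbcd" position by position:
  Position 0: 'c' vs 'd' => differ
  Position 1: 'a' vs 'b' => differ
  Position 2: 'd' vs 'b' => differ
  Position 3: 'b' vs 'b' => same
  Position 4: 'b' vs 'c' => differ
  Position 5: 'c' vs 'd' => differ
Total differences (Hamming distance): 5

5


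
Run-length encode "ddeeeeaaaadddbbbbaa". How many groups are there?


Input: ddeeeeaaaadddbbbbaa
Scanning for consecutive runs:
  Group 1: 'd' x 2 (positions 0-1)
  Group 2: 'e' x 4 (positions 2-5)
  Group 3: 'a' x 4 (positions 6-9)
  Group 4: 'd' x 3 (positions 10-12)
  Group 5: 'b' x 4 (positions 13-16)
  Group 6: 'a' x 2 (positions 17-18)
Total groups: 6

6


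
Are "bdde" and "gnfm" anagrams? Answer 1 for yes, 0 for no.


Strings: "bdde", "gnfm"
Sorted first:  bdde
Sorted second: fgmn
Differ at position 0: 'b' vs 'f' => not anagrams

0


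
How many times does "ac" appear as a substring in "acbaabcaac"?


Searching for "ac" in "acbaabcaac"
Scanning each position:
  Position 0: "ac" => MATCH
  Position 1: "cb" => no
  Position 2: "ba" => no
  Position 3: "aa" => no
  Position 4: "ab" => no
  Position 5: "bc" => no
  Position 6: "ca" => no
  Position 7: "aa" => no
  Position 8: "ac" => MATCH
Total occurrences: 2

2


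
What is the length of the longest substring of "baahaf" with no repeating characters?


Input: "baahaf"
Sliding window (track last position of each char):
  Position 0 ('b'): window [0,0] length 1 -- new best
  Position 1 ('a'): window [0,1] length 2 -- new best
  Position 2 ('a'): repeat (last at 1), move window start to 2
  Position 2 ('a'): window [2,2] length 1
  Position 3 ('h'): window [2,3] length 2
  Position 4 ('a'): repeat (last at 2), move window start to 3
  Position 4 ('a'): window [3,4] length 2
  Position 5 ('f'): window [3,5] length 3 -- new best
Longest substring with no repeats: "haf" with length 3

3


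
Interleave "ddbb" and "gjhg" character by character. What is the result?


Interleaving "ddbb" and "gjhg":
  Position 0: 'd' from first, 'g' from second => "dg"
  Position 1: 'd' from first, 'j' from second => "dj"
  Position 2: 'b' from first, 'h' from second => "bh"
  Position 3: 'b' from first, 'g' from second => "bg"
Result: dgdjbhbg

dgdjbhbg


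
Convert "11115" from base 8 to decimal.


Input: "11115" in base 8
Positional expansion:
  Digit '1' (value 1) x 8^4 = 4096
  Digit '1' (value 1) x 8^3 = 512
  Digit '1' (value 1) x 8^2 = 64
  Digit '1' (value 1) x 8^1 = 8
  Digit '5' (value 5) x 8^0 = 5
Sum = 4685

4685


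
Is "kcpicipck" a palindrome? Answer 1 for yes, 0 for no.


Input: kcpicipck
Reversed: kcpicipck
  Compare pos 0 ('k') with pos 8 ('k'): match
  Compare pos 1 ('c') with pos 7 ('c'): match
  Compare pos 2 ('p') with pos 6 ('p'): match
  Compare pos 3 ('i') with pos 5 ('i'): match
Result: palindrome

1


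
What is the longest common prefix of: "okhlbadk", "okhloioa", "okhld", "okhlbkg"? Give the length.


Words: okhlbadk, okhloioa, okhld, okhlbkg
  Position 0: all 'o' => match
  Position 1: all 'k' => match
  Position 2: all 'h' => match
  Position 3: all 'l' => match
  Position 4: ('b', 'o', 'd', 'b') => mismatch, stop
LCP = "okhl" (length 4)

4


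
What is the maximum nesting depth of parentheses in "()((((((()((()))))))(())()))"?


Input: "()((((((()((()))))))(())()))"
Tracking depth:
  Position 0 '(': depth becomes 1
  Position 1 ')': depth becomes 0
  Position 2 '(': depth becomes 1
  Position 3 '(': depth becomes 2
  Position 4 '(': depth becomes 3
  Position 5 '(': depth becomes 4
  Position 6 '(': depth becomes 5
  Position 7 '(': depth becomes 6
  Position 8 '(': depth becomes 7
  Position 9 ')': depth becomes 6
  Position 10 '(': depth becomes 7
  Position 11 '(': depth becomes 8
  Position 12 '(': depth becomes 9
  Position 13 ')': depth becomes 8
  Position 14 ')': depth becomes 7
  Position 15 ')': depth becomes 6
  Position 16 ')': depth becomes 5
  Position 17 ')': depth becomes 4
  Position 18 ')': depth becomes 3
  Position 19 ')': depth becomes 2
  Position 20 '(': depth becomes 3
  Position 21 '(': depth becomes 4
  Position 22 ')': depth becomes 3
  Position 23 ')': depth becomes 2
  Position 24 '(': depth becomes 3
  Position 25 ')': depth becomes 2
  Position 26 ')': depth becomes 1
  Position 27 ')': depth becomes 0
Maximum depth reached: 9

9


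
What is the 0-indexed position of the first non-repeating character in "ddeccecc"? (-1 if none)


Input: ddeccecc
Character frequencies:
  'c': 4
  'd': 2
  'e': 2
Scanning left to right for freq == 1:
  Position 0 ('d'): freq=2, skip
  Position 1 ('d'): freq=2, skip
  Position 2 ('e'): freq=2, skip
  Position 3 ('c'): freq=4, skip
  Position 4 ('c'): freq=4, skip
  Position 5 ('e'): freq=2, skip
  Position 6 ('c'): freq=4, skip
  Position 7 ('c'): freq=4, skip
  No unique character found => answer = -1

-1


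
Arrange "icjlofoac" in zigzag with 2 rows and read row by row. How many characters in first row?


Zigzag "icjlofoac" into 2 rows:
Placing characters:
  'i' => row 0
  'c' => row 1
  'j' => row 0
  'l' => row 1
  'o' => row 0
  'f' => row 1
  'o' => row 0
  'a' => row 1
  'c' => row 0
Rows:
  Row 0: "ijooc"
  Row 1: "clfa"
First row length: 5

5


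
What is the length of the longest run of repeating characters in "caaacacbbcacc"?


Input: "caaacacbbcacc"
Scanning for longest run:
  Position 1 ('a'): new char, reset run to 1
  Position 2 ('a'): continues run of 'a', length=2
  Position 3 ('a'): continues run of 'a', length=3
  Position 4 ('c'): new char, reset run to 1
  Position 5 ('a'): new char, reset run to 1
  Position 6 ('c'): new char, reset run to 1
  Position 7 ('b'): new char, reset run to 1
  Position 8 ('b'): continues run of 'b', length=2
  Position 9 ('c'): new char, reset run to 1
  Position 10 ('a'): new char, reset run to 1
  Position 11 ('c'): new char, reset run to 1
  Position 12 ('c'): continues run of 'c', length=2
Longest run: 'a' with length 3

3


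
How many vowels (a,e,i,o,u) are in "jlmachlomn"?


Input: jlmachlomn
Checking each character:
  'j' at position 0: consonant
  'l' at position 1: consonant
  'm' at position 2: consonant
  'a' at position 3: vowel (running total: 1)
  'c' at position 4: consonant
  'h' at position 5: consonant
  'l' at position 6: consonant
  'o' at position 7: vowel (running total: 2)
  'm' at position 8: consonant
  'n' at position 9: consonant
Total vowels: 2

2


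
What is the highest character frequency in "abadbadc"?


Input: abadbadc
Character counts:
  'a': 3
  'b': 2
  'c': 1
  'd': 2
Maximum frequency: 3

3


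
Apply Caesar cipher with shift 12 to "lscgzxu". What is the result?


Caesar cipher: shift "lscgzxu" by 12
  'l' (pos 11) + 12 = pos 23 = 'x'
  's' (pos 18) + 12 = pos 4 = 'e'
  'c' (pos 2) + 12 = pos 14 = 'o'
  'g' (pos 6) + 12 = pos 18 = 's'
  'z' (pos 25) + 12 = pos 11 = 'l'
  'x' (pos 23) + 12 = pos 9 = 'j'
  'u' (pos 20) + 12 = pos 6 = 'g'
Result: xeosljg

xeosljg


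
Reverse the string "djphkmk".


Input: djphkmk
Reading characters right to left:
  Position 6: 'k'
  Position 5: 'm'
  Position 4: 'k'
  Position 3: 'h'
  Position 2: 'p'
  Position 1: 'j'
  Position 0: 'd'
Reversed: kmkhpjd

kmkhpjd


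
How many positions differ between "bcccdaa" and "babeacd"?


Comparing "bcccdaa" and "babeacd" position by position:
  Position 0: 'b' vs 'b' => same
  Position 1: 'c' vs 'a' => DIFFER
  Position 2: 'c' vs 'b' => DIFFER
  Position 3: 'c' vs 'e' => DIFFER
  Position 4: 'd' vs 'a' => DIFFER
  Position 5: 'a' vs 'c' => DIFFER
  Position 6: 'a' vs 'd' => DIFFER
Positions that differ: 6

6


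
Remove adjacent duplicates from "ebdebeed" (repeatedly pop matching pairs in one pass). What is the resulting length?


Input: ebdebeed
Stack-based adjacent duplicate removal:
  Read 'e': push. Stack: e
  Read 'b': push. Stack: eb
  Read 'd': push. Stack: ebd
  Read 'e': push. Stack: ebde
  Read 'b': push. Stack: ebdeb
  Read 'e': push. Stack: ebdebe
  Read 'e': matches stack top 'e' => pop. Stack: ebdeb
  Read 'd': push. Stack: ebdebd
Final stack: "ebdebd" (length 6)

6


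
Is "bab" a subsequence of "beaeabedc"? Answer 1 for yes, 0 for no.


Check if "bab" is a subsequence of "beaeabedc"
Greedy scan:
  Position 0 ('b'): matches sub[0] = 'b'
  Position 1 ('e'): no match needed
  Position 2 ('a'): matches sub[1] = 'a'
  Position 3 ('e'): no match needed
  Position 4 ('a'): no match needed
  Position 5 ('b'): matches sub[2] = 'b'
  Position 6 ('e'): no match needed
  Position 7 ('d'): no match needed
  Position 8 ('c'): no match needed
All 3 characters matched => is a subsequence

1


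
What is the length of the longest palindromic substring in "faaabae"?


Input: "faaabae"
Checking substrings for palindromes:
  [1:4] "aaa" (len 3) => palindrome
  [3:6] "aba" (len 3) => palindrome
  [1:3] "aa" (len 2) => palindrome
  [2:4] "aa" (len 2) => palindrome
Longest palindromic substring: "aaa" with length 3

3


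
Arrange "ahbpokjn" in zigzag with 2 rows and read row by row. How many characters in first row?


Zigzag "ahbpokjn" into 2 rows:
Placing characters:
  'a' => row 0
  'h' => row 1
  'b' => row 0
  'p' => row 1
  'o' => row 0
  'k' => row 1
  'j' => row 0
  'n' => row 1
Rows:
  Row 0: "aboj"
  Row 1: "hpkn"
First row length: 4

4


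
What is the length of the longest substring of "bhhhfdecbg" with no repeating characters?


Input: "bhhhfdecbg"
Sliding window (track last position of each char):
  Position 0 ('b'): window [0,0] length 1 -- new best
  Position 1 ('h'): window [0,1] length 2 -- new best
  Position 2 ('h'): repeat (last at 1), move window start to 2
  Position 2 ('h'): window [2,2] length 1
  Position 3 ('h'): repeat (last at 2), move window start to 3
  Position 3 ('h'): window [3,3] length 1
  Position 4 ('f'): window [3,4] length 2
  Position 5 ('d'): window [3,5] length 3 -- new best
  Position 6 ('e'): window [3,6] length 4 -- new best
  Position 7 ('c'): window [3,7] length 5 -- new best
  Position 8 ('b'): window [3,8] length 6 -- new best
  Position 9 ('g'): window [3,9] length 7 -- new best
Longest substring with no repeats: "hfdecbg" with length 7

7


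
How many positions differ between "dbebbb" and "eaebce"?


Comparing "dbebbb" and "eaebce" position by position:
  Position 0: 'd' vs 'e' => DIFFER
  Position 1: 'b' vs 'a' => DIFFER
  Position 2: 'e' vs 'e' => same
  Position 3: 'b' vs 'b' => same
  Position 4: 'b' vs 'c' => DIFFER
  Position 5: 'b' vs 'e' => DIFFER
Positions that differ: 4

4


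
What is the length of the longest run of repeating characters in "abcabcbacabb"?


Input: "abcabcbacabb"
Scanning for longest run:
  Position 1 ('b'): new char, reset run to 1
  Position 2 ('c'): new char, reset run to 1
  Position 3 ('a'): new char, reset run to 1
  Position 4 ('b'): new char, reset run to 1
  Position 5 ('c'): new char, reset run to 1
  Position 6 ('b'): new char, reset run to 1
  Position 7 ('a'): new char, reset run to 1
  Position 8 ('c'): new char, reset run to 1
  Position 9 ('a'): new char, reset run to 1
  Position 10 ('b'): new char, reset run to 1
  Position 11 ('b'): continues run of 'b', length=2
Longest run: 'b' with length 2

2


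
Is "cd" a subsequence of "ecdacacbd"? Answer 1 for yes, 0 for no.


Check if "cd" is a subsequence of "ecdacacbd"
Greedy scan:
  Position 0 ('e'): no match needed
  Position 1 ('c'): matches sub[0] = 'c'
  Position 2 ('d'): matches sub[1] = 'd'
  Position 3 ('a'): no match needed
  Position 4 ('c'): no match needed
  Position 5 ('a'): no match needed
  Position 6 ('c'): no match needed
  Position 7 ('b'): no match needed
  Position 8 ('d'): no match needed
All 2 characters matched => is a subsequence

1


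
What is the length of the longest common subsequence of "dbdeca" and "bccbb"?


LCS of "dbdeca" and "bccbb"
DP table:
           b    c    c    b    b
      0    0    0    0    0    0
  d   0    0    0    0    0    0
  b   0    1    1    1    1    1
  d   0    1    1    1    1    1
  e   0    1    1    1    1    1
  c   0    1    2    2    2    2
  a   0    1    2    2    2    2
LCS length = dp[6][5] = 2

2


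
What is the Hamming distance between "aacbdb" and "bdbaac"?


Comparing "aacbdb" and "bdbaac" position by position:
  Position 0: 'a' vs 'b' => differ
  Position 1: 'a' vs 'd' => differ
  Position 2: 'c' vs 'b' => differ
  Position 3: 'b' vs 'a' => differ
  Position 4: 'd' vs 'a' => differ
  Position 5: 'b' vs 'c' => differ
Total differences (Hamming distance): 6

6


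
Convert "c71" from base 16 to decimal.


Input: "c71" in base 16
Positional expansion:
  Digit 'c' (value 12) x 16^2 = 3072
  Digit '7' (value 7) x 16^1 = 112
  Digit '1' (value 1) x 16^0 = 1
Sum = 3185

3185


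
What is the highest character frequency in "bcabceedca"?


Input: bcabceedca
Character counts:
  'a': 2
  'b': 2
  'c': 3
  'd': 1
  'e': 2
Maximum frequency: 3

3


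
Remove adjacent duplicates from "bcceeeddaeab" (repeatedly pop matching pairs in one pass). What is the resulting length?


Input: bcceeeddaeab
Stack-based adjacent duplicate removal:
  Read 'b': push. Stack: b
  Read 'c': push. Stack: bc
  Read 'c': matches stack top 'c' => pop. Stack: b
  Read 'e': push. Stack: be
  Read 'e': matches stack top 'e' => pop. Stack: b
  Read 'e': push. Stack: be
  Read 'd': push. Stack: bed
  Read 'd': matches stack top 'd' => pop. Stack: be
  Read 'a': push. Stack: bea
  Read 'e': push. Stack: beae
  Read 'a': push. Stack: beaea
  Read 'b': push. Stack: beaeab
Final stack: "beaeab" (length 6)

6


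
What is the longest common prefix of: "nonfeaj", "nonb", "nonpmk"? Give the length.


Words: nonfeaj, nonb, nonpmk
  Position 0: all 'n' => match
  Position 1: all 'o' => match
  Position 2: all 'n' => match
  Position 3: ('f', 'b', 'p') => mismatch, stop
LCP = "non" (length 3)

3


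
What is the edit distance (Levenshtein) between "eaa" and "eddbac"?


Computing edit distance: "eaa" -> "eddbac"
DP table:
           e    d    d    b    a    c
      0    1    2    3    4    5    6
  e   1    0    1    2    3    4    5
  a   2    1    1    2    3    3    4
  a   3    2    2    2    3    3    4
Edit distance = dp[3][6] = 4

4


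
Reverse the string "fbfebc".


Input: fbfebc
Reading characters right to left:
  Position 5: 'c'
  Position 4: 'b'
  Position 3: 'e'
  Position 2: 'f'
  Position 1: 'b'
  Position 0: 'f'
Reversed: cbefbf

cbefbf


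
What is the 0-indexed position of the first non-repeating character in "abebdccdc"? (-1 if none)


Input: abebdccdc
Character frequencies:
  'a': 1
  'b': 2
  'c': 3
  'd': 2
  'e': 1
Scanning left to right for freq == 1:
  Position 0 ('a'): unique! => answer = 0

0


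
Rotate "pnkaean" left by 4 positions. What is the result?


Input: "pnkaean", rotate left by 4
First 4 characters: "pnka"
Remaining characters: "ean"
Concatenate remaining + first: "ean" + "pnka" = "eanpnka"

eanpnka


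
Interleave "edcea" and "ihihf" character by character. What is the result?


Interleaving "edcea" and "ihihf":
  Position 0: 'e' from first, 'i' from second => "ei"
  Position 1: 'd' from first, 'h' from second => "dh"
  Position 2: 'c' from first, 'i' from second => "ci"
  Position 3: 'e' from first, 'h' from second => "eh"
  Position 4: 'a' from first, 'f' from second => "af"
Result: eidhciehaf

eidhciehaf


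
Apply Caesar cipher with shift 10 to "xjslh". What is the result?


Caesar cipher: shift "xjslh" by 10
  'x' (pos 23) + 10 = pos 7 = 'h'
  'j' (pos 9) + 10 = pos 19 = 't'
  's' (pos 18) + 10 = pos 2 = 'c'
  'l' (pos 11) + 10 = pos 21 = 'v'
  'h' (pos 7) + 10 = pos 17 = 'r'
Result: htcvr

htcvr


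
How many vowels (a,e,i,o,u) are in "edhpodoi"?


Input: edhpodoi
Checking each character:
  'e' at position 0: vowel (running total: 1)
  'd' at position 1: consonant
  'h' at position 2: consonant
  'p' at position 3: consonant
  'o' at position 4: vowel (running total: 2)
  'd' at position 5: consonant
  'o' at position 6: vowel (running total: 3)
  'i' at position 7: vowel (running total: 4)
Total vowels: 4

4


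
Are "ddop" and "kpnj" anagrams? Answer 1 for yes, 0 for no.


Strings: "ddop", "kpnj"
Sorted first:  ddop
Sorted second: jknp
Differ at position 0: 'd' vs 'j' => not anagrams

0


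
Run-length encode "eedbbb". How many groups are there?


Input: eedbbb
Scanning for consecutive runs:
  Group 1: 'e' x 2 (positions 0-1)
  Group 2: 'd' x 1 (positions 2-2)
  Group 3: 'b' x 3 (positions 3-5)
Total groups: 3

3


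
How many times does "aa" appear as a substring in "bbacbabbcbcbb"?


Searching for "aa" in "bbacbabbcbcbb"
Scanning each position:
  Position 0: "bb" => no
  Position 1: "ba" => no
  Position 2: "ac" => no
  Position 3: "cb" => no
  Position 4: "ba" => no
  Position 5: "ab" => no
  Position 6: "bb" => no
  Position 7: "bc" => no
  Position 8: "cb" => no
  Position 9: "bc" => no
  Position 10: "cb" => no
  Position 11: "bb" => no
Total occurrences: 0

0


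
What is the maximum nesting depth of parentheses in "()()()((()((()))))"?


Input: "()()()((()((()))))"
Tracking depth:
  Position 0 '(': depth becomes 1
  Position 1 ')': depth becomes 0
  Position 2 '(': depth becomes 1
  Position 3 ')': depth becomes 0
  Position 4 '(': depth becomes 1
  Position 5 ')': depth becomes 0
  Position 6 '(': depth becomes 1
  Position 7 '(': depth becomes 2
  Position 8 '(': depth becomes 3
  Position 9 ')': depth becomes 2
  Position 10 '(': depth becomes 3
  Position 11 '(': depth becomes 4
  Position 12 '(': depth becomes 5
  Position 13 ')': depth becomes 4
  Position 14 ')': depth becomes 3
  Position 15 ')': depth becomes 2
  Position 16 ')': depth becomes 1
  Position 17 ')': depth becomes 0
Maximum depth reached: 5

5


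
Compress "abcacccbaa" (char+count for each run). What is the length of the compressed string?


Input: abcacccbaa
Runs:
  'a' x 1 => "a1"
  'b' x 1 => "b1"
  'c' x 1 => "c1"
  'a' x 1 => "a1"
  'c' x 3 => "c3"
  'b' x 1 => "b1"
  'a' x 2 => "a2"
Compressed: "a1b1c1a1c3b1a2"
Compressed length: 14

14


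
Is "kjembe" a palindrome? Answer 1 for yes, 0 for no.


Input: kjembe
Reversed: ebmejk
  Compare pos 0 ('k') with pos 5 ('e'): MISMATCH
  Compare pos 1 ('j') with pos 4 ('b'): MISMATCH
  Compare pos 2 ('e') with pos 3 ('m'): MISMATCH
Result: not a palindrome

0


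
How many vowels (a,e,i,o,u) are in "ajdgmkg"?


Input: ajdgmkg
Checking each character:
  'a' at position 0: vowel (running total: 1)
  'j' at position 1: consonant
  'd' at position 2: consonant
  'g' at position 3: consonant
  'm' at position 4: consonant
  'k' at position 5: consonant
  'g' at position 6: consonant
Total vowels: 1

1


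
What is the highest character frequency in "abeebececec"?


Input: abeebececec
Character counts:
  'a': 1
  'b': 2
  'c': 3
  'e': 5
Maximum frequency: 5

5


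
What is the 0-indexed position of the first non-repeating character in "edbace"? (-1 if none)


Input: edbace
Character frequencies:
  'a': 1
  'b': 1
  'c': 1
  'd': 1
  'e': 2
Scanning left to right for freq == 1:
  Position 0 ('e'): freq=2, skip
  Position 1 ('d'): unique! => answer = 1

1


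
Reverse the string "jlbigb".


Input: jlbigb
Reading characters right to left:
  Position 5: 'b'
  Position 4: 'g'
  Position 3: 'i'
  Position 2: 'b'
  Position 1: 'l'
  Position 0: 'j'
Reversed: bgiblj

bgiblj


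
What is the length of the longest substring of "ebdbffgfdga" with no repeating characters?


Input: "ebdbffgfdga"
Sliding window (track last position of each char):
  Position 0 ('e'): window [0,0] length 1 -- new best
  Position 1 ('b'): window [0,1] length 2 -- new best
  Position 2 ('d'): window [0,2] length 3 -- new best
  Position 3 ('b'): repeat (last at 1), move window start to 2
  Position 3 ('b'): window [2,3] length 2
  Position 4 ('f'): window [2,4] length 3
  Position 5 ('f'): repeat (last at 4), move window start to 5
  Position 5 ('f'): window [5,5] length 1
  Position 6 ('g'): window [5,6] length 2
  Position 7 ('f'): repeat (last at 5), move window start to 6
  Position 7 ('f'): window [6,7] length 2
  Position 8 ('d'): window [6,8] length 3
  Position 9 ('g'): repeat (last at 6), move window start to 7
  Position 9 ('g'): window [7,9] length 3
  Position 10 ('a'): window [7,10] length 4 -- new best
Longest substring with no repeats: "fdga" with length 4

4


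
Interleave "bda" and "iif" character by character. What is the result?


Interleaving "bda" and "iif":
  Position 0: 'b' from first, 'i' from second => "bi"
  Position 1: 'd' from first, 'i' from second => "di"
  Position 2: 'a' from first, 'f' from second => "af"
Result: bidiaf

bidiaf


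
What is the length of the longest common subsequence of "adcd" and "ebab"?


LCS of "adcd" and "ebab"
DP table:
           e    b    a    b
      0    0    0    0    0
  a   0    0    0    1    1
  d   0    0    0    1    1
  c   0    0    0    1    1
  d   0    0    0    1    1
LCS length = dp[4][4] = 1

1


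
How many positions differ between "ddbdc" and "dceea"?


Comparing "ddbdc" and "dceea" position by position:
  Position 0: 'd' vs 'd' => same
  Position 1: 'd' vs 'c' => DIFFER
  Position 2: 'b' vs 'e' => DIFFER
  Position 3: 'd' vs 'e' => DIFFER
  Position 4: 'c' vs 'a' => DIFFER
Positions that differ: 4

4


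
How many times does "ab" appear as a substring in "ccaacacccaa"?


Searching for "ab" in "ccaacacccaa"
Scanning each position:
  Position 0: "cc" => no
  Position 1: "ca" => no
  Position 2: "aa" => no
  Position 3: "ac" => no
  Position 4: "ca" => no
  Position 5: "ac" => no
  Position 6: "cc" => no
  Position 7: "cc" => no
  Position 8: "ca" => no
  Position 9: "aa" => no
Total occurrences: 0

0


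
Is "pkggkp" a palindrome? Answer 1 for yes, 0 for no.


Input: pkggkp
Reversed: pkggkp
  Compare pos 0 ('p') with pos 5 ('p'): match
  Compare pos 1 ('k') with pos 4 ('k'): match
  Compare pos 2 ('g') with pos 3 ('g'): match
Result: palindrome

1


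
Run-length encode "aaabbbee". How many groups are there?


Input: aaabbbee
Scanning for consecutive runs:
  Group 1: 'a' x 3 (positions 0-2)
  Group 2: 'b' x 3 (positions 3-5)
  Group 3: 'e' x 2 (positions 6-7)
Total groups: 3

3


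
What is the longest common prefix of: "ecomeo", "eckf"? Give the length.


Words: ecomeo, eckf
  Position 0: all 'e' => match
  Position 1: all 'c' => match
  Position 2: ('o', 'k') => mismatch, stop
LCP = "ec" (length 2)

2


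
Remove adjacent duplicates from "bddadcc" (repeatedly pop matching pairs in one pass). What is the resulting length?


Input: bddadcc
Stack-based adjacent duplicate removal:
  Read 'b': push. Stack: b
  Read 'd': push. Stack: bd
  Read 'd': matches stack top 'd' => pop. Stack: b
  Read 'a': push. Stack: ba
  Read 'd': push. Stack: bad
  Read 'c': push. Stack: badc
  Read 'c': matches stack top 'c' => pop. Stack: bad
Final stack: "bad" (length 3)

3


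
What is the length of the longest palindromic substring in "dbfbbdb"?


Input: "dbfbbdb"
Checking substrings for palindromes:
  [1:4] "bfb" (len 3) => palindrome
  [4:7] "bdb" (len 3) => palindrome
  [3:5] "bb" (len 2) => palindrome
Longest palindromic substring: "bfb" with length 3

3


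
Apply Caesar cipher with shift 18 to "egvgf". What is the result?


Caesar cipher: shift "egvgf" by 18
  'e' (pos 4) + 18 = pos 22 = 'w'
  'g' (pos 6) + 18 = pos 24 = 'y'
  'v' (pos 21) + 18 = pos 13 = 'n'
  'g' (pos 6) + 18 = pos 24 = 'y'
  'f' (pos 5) + 18 = pos 23 = 'x'
Result: wynyx

wynyx


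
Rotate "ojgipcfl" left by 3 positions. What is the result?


Input: "ojgipcfl", rotate left by 3
First 3 characters: "ojg"
Remaining characters: "ipcfl"
Concatenate remaining + first: "ipcfl" + "ojg" = "ipcflojg"

ipcflojg


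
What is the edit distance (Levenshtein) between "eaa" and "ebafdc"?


Computing edit distance: "eaa" -> "ebafdc"
DP table:
           e    b    a    f    d    c
      0    1    2    3    4    5    6
  e   1    0    1    2    3    4    5
  a   2    1    1    1    2    3    4
  a   3    2    2    1    2    3    4
Edit distance = dp[3][6] = 4

4


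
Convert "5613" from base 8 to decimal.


Input: "5613" in base 8
Positional expansion:
  Digit '5' (value 5) x 8^3 = 2560
  Digit '6' (value 6) x 8^2 = 384
  Digit '1' (value 1) x 8^1 = 8
  Digit '3' (value 3) x 8^0 = 3
Sum = 2955

2955


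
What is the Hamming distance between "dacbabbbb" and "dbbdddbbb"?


Comparing "dacbabbbb" and "dbbdddbbb" position by position:
  Position 0: 'd' vs 'd' => same
  Position 1: 'a' vs 'b' => differ
  Position 2: 'c' vs 'b' => differ
  Position 3: 'b' vs 'd' => differ
  Position 4: 'a' vs 'd' => differ
  Position 5: 'b' vs 'd' => differ
  Position 6: 'b' vs 'b' => same
  Position 7: 'b' vs 'b' => same
  Position 8: 'b' vs 'b' => same
Total differences (Hamming distance): 5

5


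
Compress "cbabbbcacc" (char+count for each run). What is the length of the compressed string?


Input: cbabbbcacc
Runs:
  'c' x 1 => "c1"
  'b' x 1 => "b1"
  'a' x 1 => "a1"
  'b' x 3 => "b3"
  'c' x 1 => "c1"
  'a' x 1 => "a1"
  'c' x 2 => "c2"
Compressed: "c1b1a1b3c1a1c2"
Compressed length: 14

14


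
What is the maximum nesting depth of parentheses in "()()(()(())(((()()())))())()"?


Input: "()()(()(())(((()()())))())()"
Tracking depth:
  Position 0 '(': depth becomes 1
  Position 1 ')': depth becomes 0
  Position 2 '(': depth becomes 1
  Position 3 ')': depth becomes 0
  Position 4 '(': depth becomes 1
  Position 5 '(': depth becomes 2
  Position 6 ')': depth becomes 1
  Position 7 '(': depth becomes 2
  Position 8 '(': depth becomes 3
  Position 9 ')': depth becomes 2
  Position 10 ')': depth becomes 1
  Position 11 '(': depth becomes 2
  Position 12 '(': depth becomes 3
  Position 13 '(': depth becomes 4
  Position 14 '(': depth becomes 5
  Position 15 ')': depth becomes 4
  Position 16 '(': depth becomes 5
  Position 17 ')': depth becomes 4
  Position 18 '(': depth becomes 5
  Position 19 ')': depth becomes 4
  Position 20 ')': depth becomes 3
  Position 21 ')': depth becomes 2
  Position 22 ')': depth becomes 1
  Position 23 '(': depth becomes 2
  Position 24 ')': depth becomes 1
  Position 25 ')': depth becomes 0
  Position 26 '(': depth becomes 1
  Position 27 ')': depth becomes 0
Maximum depth reached: 5

5


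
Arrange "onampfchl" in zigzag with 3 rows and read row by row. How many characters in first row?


Zigzag "onampfchl" into 3 rows:
Placing characters:
  'o' => row 0
  'n' => row 1
  'a' => row 2
  'm' => row 1
  'p' => row 0
  'f' => row 1
  'c' => row 2
  'h' => row 1
  'l' => row 0
Rows:
  Row 0: "opl"
  Row 1: "nmfh"
  Row 2: "ac"
First row length: 3

3


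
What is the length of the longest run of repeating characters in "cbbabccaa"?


Input: "cbbabccaa"
Scanning for longest run:
  Position 1 ('b'): new char, reset run to 1
  Position 2 ('b'): continues run of 'b', length=2
  Position 3 ('a'): new char, reset run to 1
  Position 4 ('b'): new char, reset run to 1
  Position 5 ('c'): new char, reset run to 1
  Position 6 ('c'): continues run of 'c', length=2
  Position 7 ('a'): new char, reset run to 1
  Position 8 ('a'): continues run of 'a', length=2
Longest run: 'b' with length 2

2


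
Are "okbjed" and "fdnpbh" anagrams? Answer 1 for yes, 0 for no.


Strings: "okbjed", "fdnpbh"
Sorted first:  bdejko
Sorted second: bdfhnp
Differ at position 2: 'e' vs 'f' => not anagrams

0


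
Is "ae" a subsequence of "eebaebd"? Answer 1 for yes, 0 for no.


Check if "ae" is a subsequence of "eebaebd"
Greedy scan:
  Position 0 ('e'): no match needed
  Position 1 ('e'): no match needed
  Position 2 ('b'): no match needed
  Position 3 ('a'): matches sub[0] = 'a'
  Position 4 ('e'): matches sub[1] = 'e'
  Position 5 ('b'): no match needed
  Position 6 ('d'): no match needed
All 2 characters matched => is a subsequence

1


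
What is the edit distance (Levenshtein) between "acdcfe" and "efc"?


Computing edit distance: "acdcfe" -> "efc"
DP table:
           e    f    c
      0    1    2    3
  a   1    1    2    3
  c   2    2    2    2
  d   3    3    3    3
  c   4    4    4    3
  f   5    5    4    4
  e   6    5    5    5
Edit distance = dp[6][3] = 5

5


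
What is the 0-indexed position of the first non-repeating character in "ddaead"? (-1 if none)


Input: ddaead
Character frequencies:
  'a': 2
  'd': 3
  'e': 1
Scanning left to right for freq == 1:
  Position 0 ('d'): freq=3, skip
  Position 1 ('d'): freq=3, skip
  Position 2 ('a'): freq=2, skip
  Position 3 ('e'): unique! => answer = 3

3


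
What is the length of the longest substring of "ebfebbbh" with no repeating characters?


Input: "ebfebbbh"
Sliding window (track last position of each char):
  Position 0 ('e'): window [0,0] length 1 -- new best
  Position 1 ('b'): window [0,1] length 2 -- new best
  Position 2 ('f'): window [0,2] length 3 -- new best
  Position 3 ('e'): repeat (last at 0), move window start to 1
  Position 3 ('e'): window [1,3] length 3
  Position 4 ('b'): repeat (last at 1), move window start to 2
  Position 4 ('b'): window [2,4] length 3
  Position 5 ('b'): repeat (last at 4), move window start to 5
  Position 5 ('b'): window [5,5] length 1
  Position 6 ('b'): repeat (last at 5), move window start to 6
  Position 6 ('b'): window [6,6] length 1
  Position 7 ('h'): window [6,7] length 2
Longest substring with no repeats: "ebf" with length 3

3


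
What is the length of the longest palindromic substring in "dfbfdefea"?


Input: "dfbfdefea"
Checking substrings for palindromes:
  [0:5] "dfbfd" (len 5) => palindrome
  [1:4] "fbf" (len 3) => palindrome
  [5:8] "efe" (len 3) => palindrome
Longest palindromic substring: "dfbfd" with length 5

5


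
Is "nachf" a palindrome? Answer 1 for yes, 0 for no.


Input: nachf
Reversed: fhcan
  Compare pos 0 ('n') with pos 4 ('f'): MISMATCH
  Compare pos 1 ('a') with pos 3 ('h'): MISMATCH
Result: not a palindrome

0


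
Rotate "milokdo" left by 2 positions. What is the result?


Input: "milokdo", rotate left by 2
First 2 characters: "mi"
Remaining characters: "lokdo"
Concatenate remaining + first: "lokdo" + "mi" = "lokdomi"

lokdomi


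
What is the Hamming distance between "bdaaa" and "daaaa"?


Comparing "bdaaa" and "daaaa" position by position:
  Position 0: 'b' vs 'd' => differ
  Position 1: 'd' vs 'a' => differ
  Position 2: 'a' vs 'a' => same
  Position 3: 'a' vs 'a' => same
  Position 4: 'a' vs 'a' => same
Total differences (Hamming distance): 2

2


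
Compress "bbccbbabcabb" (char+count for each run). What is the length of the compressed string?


Input: bbccbbabcabb
Runs:
  'b' x 2 => "b2"
  'c' x 2 => "c2"
  'b' x 2 => "b2"
  'a' x 1 => "a1"
  'b' x 1 => "b1"
  'c' x 1 => "c1"
  'a' x 1 => "a1"
  'b' x 2 => "b2"
Compressed: "b2c2b2a1b1c1a1b2"
Compressed length: 16

16


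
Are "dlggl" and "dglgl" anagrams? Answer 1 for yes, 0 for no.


Strings: "dlggl", "dglgl"
Sorted first:  dggll
Sorted second: dggll
Sorted forms match => anagrams

1


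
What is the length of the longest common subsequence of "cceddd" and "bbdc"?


LCS of "cceddd" and "bbdc"
DP table:
           b    b    d    c
      0    0    0    0    0
  c   0    0    0    0    1
  c   0    0    0    0    1
  e   0    0    0    0    1
  d   0    0    0    1    1
  d   0    0    0    1    1
  d   0    0    0    1    1
LCS length = dp[6][4] = 1

1


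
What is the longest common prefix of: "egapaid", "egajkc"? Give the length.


Words: egapaid, egajkc
  Position 0: all 'e' => match
  Position 1: all 'g' => match
  Position 2: all 'a' => match
  Position 3: ('p', 'j') => mismatch, stop
LCP = "ega" (length 3)

3


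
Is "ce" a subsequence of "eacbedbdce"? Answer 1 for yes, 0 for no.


Check if "ce" is a subsequence of "eacbedbdce"
Greedy scan:
  Position 0 ('e'): no match needed
  Position 1 ('a'): no match needed
  Position 2 ('c'): matches sub[0] = 'c'
  Position 3 ('b'): no match needed
  Position 4 ('e'): matches sub[1] = 'e'
  Position 5 ('d'): no match needed
  Position 6 ('b'): no match needed
  Position 7 ('d'): no match needed
  Position 8 ('c'): no match needed
  Position 9 ('e'): no match needed
All 2 characters matched => is a subsequence

1


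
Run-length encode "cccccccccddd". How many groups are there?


Input: cccccccccddd
Scanning for consecutive runs:
  Group 1: 'c' x 9 (positions 0-8)
  Group 2: 'd' x 3 (positions 9-11)
Total groups: 2

2


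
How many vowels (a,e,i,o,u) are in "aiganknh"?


Input: aiganknh
Checking each character:
  'a' at position 0: vowel (running total: 1)
  'i' at position 1: vowel (running total: 2)
  'g' at position 2: consonant
  'a' at position 3: vowel (running total: 3)
  'n' at position 4: consonant
  'k' at position 5: consonant
  'n' at position 6: consonant
  'h' at position 7: consonant
Total vowels: 3

3


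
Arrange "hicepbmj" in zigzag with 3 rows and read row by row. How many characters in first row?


Zigzag "hicepbmj" into 3 rows:
Placing characters:
  'h' => row 0
  'i' => row 1
  'c' => row 2
  'e' => row 1
  'p' => row 0
  'b' => row 1
  'm' => row 2
  'j' => row 1
Rows:
  Row 0: "hp"
  Row 1: "iebj"
  Row 2: "cm"
First row length: 2

2


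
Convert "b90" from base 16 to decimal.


Input: "b90" in base 16
Positional expansion:
  Digit 'b' (value 11) x 16^2 = 2816
  Digit '9' (value 9) x 16^1 = 144
  Digit '0' (value 0) x 16^0 = 0
Sum = 2960

2960


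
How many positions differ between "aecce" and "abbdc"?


Comparing "aecce" and "abbdc" position by position:
  Position 0: 'a' vs 'a' => same
  Position 1: 'e' vs 'b' => DIFFER
  Position 2: 'c' vs 'b' => DIFFER
  Position 3: 'c' vs 'd' => DIFFER
  Position 4: 'e' vs 'c' => DIFFER
Positions that differ: 4

4


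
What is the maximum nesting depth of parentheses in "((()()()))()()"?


Input: "((()()()))()()"
Tracking depth:
  Position 0 '(': depth becomes 1
  Position 1 '(': depth becomes 2
  Position 2 '(': depth becomes 3
  Position 3 ')': depth becomes 2
  Position 4 '(': depth becomes 3
  Position 5 ')': depth becomes 2
  Position 6 '(': depth becomes 3
  Position 7 ')': depth becomes 2
  Position 8 ')': depth becomes 1
  Position 9 ')': depth becomes 0
  Position 10 '(': depth becomes 1
  Position 11 ')': depth becomes 0
  Position 12 '(': depth becomes 1
  Position 13 ')': depth becomes 0
Maximum depth reached: 3

3


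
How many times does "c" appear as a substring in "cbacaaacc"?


Searching for "c" in "cbacaaacc"
Scanning each position:
  Position 0: "c" => MATCH
  Position 1: "b" => no
  Position 2: "a" => no
  Position 3: "c" => MATCH
  Position 4: "a" => no
  Position 5: "a" => no
  Position 6: "a" => no
  Position 7: "c" => MATCH
  Position 8: "c" => MATCH
Total occurrences: 4

4


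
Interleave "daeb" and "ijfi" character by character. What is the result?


Interleaving "daeb" and "ijfi":
  Position 0: 'd' from first, 'i' from second => "di"
  Position 1: 'a' from first, 'j' from second => "aj"
  Position 2: 'e' from first, 'f' from second => "ef"
  Position 3: 'b' from first, 'i' from second => "bi"
Result: diajefbi

diajefbi


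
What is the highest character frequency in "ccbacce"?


Input: ccbacce
Character counts:
  'a': 1
  'b': 1
  'c': 4
  'e': 1
Maximum frequency: 4

4


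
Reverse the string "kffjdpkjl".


Input: kffjdpkjl
Reading characters right to left:
  Position 8: 'l'
  Position 7: 'j'
  Position 6: 'k'
  Position 5: 'p'
  Position 4: 'd'
  Position 3: 'j'
  Position 2: 'f'
  Position 1: 'f'
  Position 0: 'k'
Reversed: ljkpdjffk

ljkpdjffk


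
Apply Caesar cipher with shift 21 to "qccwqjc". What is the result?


Caesar cipher: shift "qccwqjc" by 21
  'q' (pos 16) + 21 = pos 11 = 'l'
  'c' (pos 2) + 21 = pos 23 = 'x'
  'c' (pos 2) + 21 = pos 23 = 'x'
  'w' (pos 22) + 21 = pos 17 = 'r'
  'q' (pos 16) + 21 = pos 11 = 'l'
  'j' (pos 9) + 21 = pos 4 = 'e'
  'c' (pos 2) + 21 = pos 23 = 'x'
Result: lxxrlex

lxxrlex


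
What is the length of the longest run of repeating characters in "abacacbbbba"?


Input: "abacacbbbba"
Scanning for longest run:
  Position 1 ('b'): new char, reset run to 1
  Position 2 ('a'): new char, reset run to 1
  Position 3 ('c'): new char, reset run to 1
  Position 4 ('a'): new char, reset run to 1
  Position 5 ('c'): new char, reset run to 1
  Position 6 ('b'): new char, reset run to 1
  Position 7 ('b'): continues run of 'b', length=2
  Position 8 ('b'): continues run of 'b', length=3
  Position 9 ('b'): continues run of 'b', length=4
  Position 10 ('a'): new char, reset run to 1
Longest run: 'b' with length 4

4


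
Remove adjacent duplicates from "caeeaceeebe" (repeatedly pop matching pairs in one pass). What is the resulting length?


Input: caeeaceeebe
Stack-based adjacent duplicate removal:
  Read 'c': push. Stack: c
  Read 'a': push. Stack: ca
  Read 'e': push. Stack: cae
  Read 'e': matches stack top 'e' => pop. Stack: ca
  Read 'a': matches stack top 'a' => pop. Stack: c
  Read 'c': matches stack top 'c' => pop. Stack: (empty)
  Read 'e': push. Stack: e
  Read 'e': matches stack top 'e' => pop. Stack: (empty)
  Read 'e': push. Stack: e
  Read 'b': push. Stack: eb
  Read 'e': push. Stack: ebe
Final stack: "ebe" (length 3)

3
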